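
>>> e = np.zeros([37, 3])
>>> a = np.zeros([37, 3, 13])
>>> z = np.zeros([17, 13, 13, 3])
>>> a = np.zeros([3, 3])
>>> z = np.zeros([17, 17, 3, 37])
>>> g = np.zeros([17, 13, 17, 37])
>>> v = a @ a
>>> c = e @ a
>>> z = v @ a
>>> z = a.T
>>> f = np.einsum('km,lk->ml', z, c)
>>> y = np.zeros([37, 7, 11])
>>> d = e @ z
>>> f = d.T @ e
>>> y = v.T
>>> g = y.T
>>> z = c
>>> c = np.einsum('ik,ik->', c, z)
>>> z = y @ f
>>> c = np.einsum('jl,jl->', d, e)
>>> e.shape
(37, 3)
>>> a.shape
(3, 3)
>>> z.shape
(3, 3)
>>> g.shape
(3, 3)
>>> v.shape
(3, 3)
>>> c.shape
()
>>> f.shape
(3, 3)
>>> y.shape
(3, 3)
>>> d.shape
(37, 3)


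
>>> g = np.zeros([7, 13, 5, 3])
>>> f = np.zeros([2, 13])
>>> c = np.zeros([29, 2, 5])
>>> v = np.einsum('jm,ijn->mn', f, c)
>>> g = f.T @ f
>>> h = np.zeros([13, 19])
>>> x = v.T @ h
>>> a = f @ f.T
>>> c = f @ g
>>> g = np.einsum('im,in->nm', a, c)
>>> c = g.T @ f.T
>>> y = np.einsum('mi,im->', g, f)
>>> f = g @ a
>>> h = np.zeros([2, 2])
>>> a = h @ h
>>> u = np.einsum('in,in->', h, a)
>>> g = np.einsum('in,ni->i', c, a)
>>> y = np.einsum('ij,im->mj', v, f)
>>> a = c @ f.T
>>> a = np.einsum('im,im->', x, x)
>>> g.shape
(2,)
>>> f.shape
(13, 2)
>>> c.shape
(2, 2)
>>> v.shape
(13, 5)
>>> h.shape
(2, 2)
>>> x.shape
(5, 19)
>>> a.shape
()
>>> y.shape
(2, 5)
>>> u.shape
()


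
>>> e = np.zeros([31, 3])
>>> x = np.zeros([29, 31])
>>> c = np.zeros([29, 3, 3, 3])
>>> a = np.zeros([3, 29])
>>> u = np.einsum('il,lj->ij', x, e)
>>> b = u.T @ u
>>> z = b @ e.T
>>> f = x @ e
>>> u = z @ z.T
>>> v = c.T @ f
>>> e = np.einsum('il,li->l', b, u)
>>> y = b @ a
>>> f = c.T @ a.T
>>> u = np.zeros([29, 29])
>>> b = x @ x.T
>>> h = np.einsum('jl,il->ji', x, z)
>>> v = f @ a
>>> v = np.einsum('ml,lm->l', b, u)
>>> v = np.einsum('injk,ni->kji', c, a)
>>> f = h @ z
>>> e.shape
(3,)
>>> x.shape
(29, 31)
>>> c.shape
(29, 3, 3, 3)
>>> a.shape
(3, 29)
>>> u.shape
(29, 29)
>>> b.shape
(29, 29)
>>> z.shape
(3, 31)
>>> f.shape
(29, 31)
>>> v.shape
(3, 3, 29)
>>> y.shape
(3, 29)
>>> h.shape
(29, 3)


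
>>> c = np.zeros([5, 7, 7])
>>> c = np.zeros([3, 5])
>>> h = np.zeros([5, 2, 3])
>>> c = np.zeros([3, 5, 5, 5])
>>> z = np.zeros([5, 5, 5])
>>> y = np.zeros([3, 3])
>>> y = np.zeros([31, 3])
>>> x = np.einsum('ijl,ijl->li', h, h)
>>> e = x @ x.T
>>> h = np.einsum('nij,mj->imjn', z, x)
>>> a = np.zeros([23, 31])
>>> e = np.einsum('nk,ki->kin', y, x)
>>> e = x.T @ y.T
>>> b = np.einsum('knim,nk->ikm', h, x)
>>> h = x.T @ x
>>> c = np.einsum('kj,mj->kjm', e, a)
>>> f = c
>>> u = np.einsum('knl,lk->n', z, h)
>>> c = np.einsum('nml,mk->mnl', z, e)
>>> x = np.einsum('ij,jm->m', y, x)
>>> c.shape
(5, 5, 5)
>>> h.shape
(5, 5)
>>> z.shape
(5, 5, 5)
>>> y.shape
(31, 3)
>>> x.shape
(5,)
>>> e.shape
(5, 31)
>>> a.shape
(23, 31)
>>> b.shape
(5, 5, 5)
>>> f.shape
(5, 31, 23)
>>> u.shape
(5,)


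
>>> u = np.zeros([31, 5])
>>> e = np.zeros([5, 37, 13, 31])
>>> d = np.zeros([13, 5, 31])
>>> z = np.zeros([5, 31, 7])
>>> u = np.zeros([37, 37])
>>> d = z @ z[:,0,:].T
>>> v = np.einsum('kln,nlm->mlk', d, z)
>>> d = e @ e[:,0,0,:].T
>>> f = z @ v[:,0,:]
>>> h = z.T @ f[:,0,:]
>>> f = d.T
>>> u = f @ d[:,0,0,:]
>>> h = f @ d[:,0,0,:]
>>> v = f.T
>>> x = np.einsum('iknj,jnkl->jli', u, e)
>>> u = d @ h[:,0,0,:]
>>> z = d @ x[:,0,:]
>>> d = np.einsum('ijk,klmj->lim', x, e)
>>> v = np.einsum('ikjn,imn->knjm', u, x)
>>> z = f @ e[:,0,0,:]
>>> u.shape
(5, 37, 13, 5)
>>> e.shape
(5, 37, 13, 31)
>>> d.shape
(37, 5, 13)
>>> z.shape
(5, 13, 37, 31)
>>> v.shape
(37, 5, 13, 31)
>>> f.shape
(5, 13, 37, 5)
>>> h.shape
(5, 13, 37, 5)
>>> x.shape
(5, 31, 5)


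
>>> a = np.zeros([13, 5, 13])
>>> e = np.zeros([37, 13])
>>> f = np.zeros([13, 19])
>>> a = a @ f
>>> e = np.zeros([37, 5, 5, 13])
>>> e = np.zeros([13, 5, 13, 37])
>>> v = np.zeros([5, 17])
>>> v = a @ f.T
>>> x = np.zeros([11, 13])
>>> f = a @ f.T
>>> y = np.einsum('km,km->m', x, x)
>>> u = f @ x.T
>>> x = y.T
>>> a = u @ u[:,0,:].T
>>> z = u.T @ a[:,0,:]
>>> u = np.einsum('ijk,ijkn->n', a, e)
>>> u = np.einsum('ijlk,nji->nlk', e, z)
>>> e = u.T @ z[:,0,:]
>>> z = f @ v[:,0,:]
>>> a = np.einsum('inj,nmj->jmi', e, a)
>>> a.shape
(13, 5, 37)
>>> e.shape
(37, 13, 13)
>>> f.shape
(13, 5, 13)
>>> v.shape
(13, 5, 13)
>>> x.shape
(13,)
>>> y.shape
(13,)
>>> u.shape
(11, 13, 37)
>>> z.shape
(13, 5, 13)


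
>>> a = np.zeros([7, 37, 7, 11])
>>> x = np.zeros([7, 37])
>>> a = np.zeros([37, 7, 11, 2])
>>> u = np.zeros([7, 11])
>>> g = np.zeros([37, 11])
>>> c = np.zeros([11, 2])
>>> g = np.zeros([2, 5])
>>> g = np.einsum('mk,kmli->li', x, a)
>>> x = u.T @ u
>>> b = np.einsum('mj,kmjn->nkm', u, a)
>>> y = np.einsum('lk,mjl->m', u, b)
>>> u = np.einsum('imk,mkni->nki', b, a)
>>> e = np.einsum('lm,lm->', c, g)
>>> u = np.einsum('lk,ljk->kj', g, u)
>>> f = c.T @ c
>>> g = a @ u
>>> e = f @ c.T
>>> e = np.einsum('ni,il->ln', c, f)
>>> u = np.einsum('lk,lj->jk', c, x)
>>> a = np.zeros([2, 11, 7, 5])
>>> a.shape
(2, 11, 7, 5)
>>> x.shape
(11, 11)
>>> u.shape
(11, 2)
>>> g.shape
(37, 7, 11, 7)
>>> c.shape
(11, 2)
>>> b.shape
(2, 37, 7)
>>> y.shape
(2,)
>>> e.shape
(2, 11)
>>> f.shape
(2, 2)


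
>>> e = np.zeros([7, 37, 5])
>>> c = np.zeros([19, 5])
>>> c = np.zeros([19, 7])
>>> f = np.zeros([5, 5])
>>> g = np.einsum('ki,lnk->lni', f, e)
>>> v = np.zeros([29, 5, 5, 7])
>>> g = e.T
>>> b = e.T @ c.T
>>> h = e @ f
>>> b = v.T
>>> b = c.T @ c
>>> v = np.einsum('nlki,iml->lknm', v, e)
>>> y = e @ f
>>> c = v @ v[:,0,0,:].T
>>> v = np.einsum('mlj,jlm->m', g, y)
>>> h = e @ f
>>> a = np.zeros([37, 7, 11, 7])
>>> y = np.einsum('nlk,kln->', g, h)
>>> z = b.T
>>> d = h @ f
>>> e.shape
(7, 37, 5)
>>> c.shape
(5, 5, 29, 5)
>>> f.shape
(5, 5)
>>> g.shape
(5, 37, 7)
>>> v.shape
(5,)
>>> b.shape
(7, 7)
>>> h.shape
(7, 37, 5)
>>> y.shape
()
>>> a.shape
(37, 7, 11, 7)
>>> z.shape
(7, 7)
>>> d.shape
(7, 37, 5)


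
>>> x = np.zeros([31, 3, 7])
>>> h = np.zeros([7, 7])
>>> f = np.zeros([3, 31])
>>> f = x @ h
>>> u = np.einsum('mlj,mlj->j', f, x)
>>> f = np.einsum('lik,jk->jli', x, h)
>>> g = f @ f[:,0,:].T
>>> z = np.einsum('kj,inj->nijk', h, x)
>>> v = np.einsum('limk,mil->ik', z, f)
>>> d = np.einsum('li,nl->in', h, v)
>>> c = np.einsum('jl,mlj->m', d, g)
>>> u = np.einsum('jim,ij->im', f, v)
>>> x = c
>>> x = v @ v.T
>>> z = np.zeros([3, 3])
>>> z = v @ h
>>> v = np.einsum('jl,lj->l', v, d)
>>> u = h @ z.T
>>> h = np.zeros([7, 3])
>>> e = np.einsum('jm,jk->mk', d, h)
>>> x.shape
(31, 31)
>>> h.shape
(7, 3)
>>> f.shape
(7, 31, 3)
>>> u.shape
(7, 31)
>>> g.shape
(7, 31, 7)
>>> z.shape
(31, 7)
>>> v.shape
(7,)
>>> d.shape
(7, 31)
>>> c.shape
(7,)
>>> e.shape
(31, 3)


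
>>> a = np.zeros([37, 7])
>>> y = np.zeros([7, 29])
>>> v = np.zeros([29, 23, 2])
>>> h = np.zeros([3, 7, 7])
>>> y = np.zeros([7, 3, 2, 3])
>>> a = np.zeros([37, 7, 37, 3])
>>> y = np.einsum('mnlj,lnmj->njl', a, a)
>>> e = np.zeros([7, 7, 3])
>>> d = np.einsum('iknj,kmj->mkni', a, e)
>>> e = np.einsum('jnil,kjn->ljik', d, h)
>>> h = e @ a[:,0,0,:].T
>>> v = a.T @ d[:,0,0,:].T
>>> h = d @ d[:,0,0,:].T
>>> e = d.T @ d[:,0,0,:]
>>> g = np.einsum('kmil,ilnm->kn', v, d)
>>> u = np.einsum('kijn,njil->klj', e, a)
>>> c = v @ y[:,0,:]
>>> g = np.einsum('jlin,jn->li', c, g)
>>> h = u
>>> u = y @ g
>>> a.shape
(37, 7, 37, 3)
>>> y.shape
(7, 3, 37)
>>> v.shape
(3, 37, 7, 7)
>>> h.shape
(37, 3, 7)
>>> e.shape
(37, 37, 7, 37)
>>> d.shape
(7, 7, 37, 37)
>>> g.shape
(37, 7)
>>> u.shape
(7, 3, 7)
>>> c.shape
(3, 37, 7, 37)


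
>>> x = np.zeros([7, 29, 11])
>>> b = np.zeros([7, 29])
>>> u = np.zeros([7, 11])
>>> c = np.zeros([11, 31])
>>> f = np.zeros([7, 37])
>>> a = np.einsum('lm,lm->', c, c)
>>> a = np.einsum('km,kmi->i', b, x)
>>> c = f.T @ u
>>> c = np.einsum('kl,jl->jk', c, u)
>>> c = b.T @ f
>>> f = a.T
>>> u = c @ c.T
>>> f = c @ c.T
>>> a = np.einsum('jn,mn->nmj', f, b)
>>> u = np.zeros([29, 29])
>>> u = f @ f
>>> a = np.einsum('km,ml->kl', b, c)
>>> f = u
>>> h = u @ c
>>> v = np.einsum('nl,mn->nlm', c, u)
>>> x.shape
(7, 29, 11)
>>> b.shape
(7, 29)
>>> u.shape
(29, 29)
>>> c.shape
(29, 37)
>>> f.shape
(29, 29)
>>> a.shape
(7, 37)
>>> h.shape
(29, 37)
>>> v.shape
(29, 37, 29)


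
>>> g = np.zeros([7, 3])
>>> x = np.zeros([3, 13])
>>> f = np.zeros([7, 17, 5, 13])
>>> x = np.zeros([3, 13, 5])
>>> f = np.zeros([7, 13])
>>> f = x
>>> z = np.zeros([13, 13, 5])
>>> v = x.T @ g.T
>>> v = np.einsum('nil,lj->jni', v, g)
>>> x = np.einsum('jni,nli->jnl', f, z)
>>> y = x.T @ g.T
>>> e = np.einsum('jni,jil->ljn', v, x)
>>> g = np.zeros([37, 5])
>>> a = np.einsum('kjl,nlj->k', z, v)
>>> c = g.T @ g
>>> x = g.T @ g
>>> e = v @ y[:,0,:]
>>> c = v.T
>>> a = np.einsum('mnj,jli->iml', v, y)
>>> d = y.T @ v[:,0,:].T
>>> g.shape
(37, 5)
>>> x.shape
(5, 5)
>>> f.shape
(3, 13, 5)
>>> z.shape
(13, 13, 5)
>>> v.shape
(3, 5, 13)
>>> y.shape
(13, 13, 7)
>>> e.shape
(3, 5, 7)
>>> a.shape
(7, 3, 13)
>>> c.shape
(13, 5, 3)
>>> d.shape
(7, 13, 3)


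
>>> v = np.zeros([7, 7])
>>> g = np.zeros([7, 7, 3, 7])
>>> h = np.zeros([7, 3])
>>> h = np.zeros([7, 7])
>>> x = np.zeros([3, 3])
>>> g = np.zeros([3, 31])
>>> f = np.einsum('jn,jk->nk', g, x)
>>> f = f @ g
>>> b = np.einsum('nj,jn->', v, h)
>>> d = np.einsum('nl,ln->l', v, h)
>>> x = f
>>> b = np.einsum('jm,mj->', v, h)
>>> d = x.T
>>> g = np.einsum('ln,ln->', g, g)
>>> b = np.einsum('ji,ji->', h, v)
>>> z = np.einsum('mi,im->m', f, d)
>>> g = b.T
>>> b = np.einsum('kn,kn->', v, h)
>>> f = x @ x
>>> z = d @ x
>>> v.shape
(7, 7)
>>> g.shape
()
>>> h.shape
(7, 7)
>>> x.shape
(31, 31)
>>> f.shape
(31, 31)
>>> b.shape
()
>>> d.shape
(31, 31)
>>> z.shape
(31, 31)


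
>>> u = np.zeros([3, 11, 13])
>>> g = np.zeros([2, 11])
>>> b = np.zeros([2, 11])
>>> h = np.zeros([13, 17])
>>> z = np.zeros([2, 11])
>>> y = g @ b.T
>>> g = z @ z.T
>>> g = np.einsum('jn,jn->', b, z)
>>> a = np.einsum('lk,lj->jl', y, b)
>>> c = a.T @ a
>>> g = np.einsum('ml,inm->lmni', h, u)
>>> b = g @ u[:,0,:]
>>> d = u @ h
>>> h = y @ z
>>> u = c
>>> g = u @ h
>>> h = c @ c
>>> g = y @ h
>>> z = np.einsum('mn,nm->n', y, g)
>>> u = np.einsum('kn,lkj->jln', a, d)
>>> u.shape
(17, 3, 2)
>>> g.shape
(2, 2)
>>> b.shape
(17, 13, 11, 13)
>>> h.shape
(2, 2)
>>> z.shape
(2,)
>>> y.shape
(2, 2)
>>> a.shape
(11, 2)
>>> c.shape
(2, 2)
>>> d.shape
(3, 11, 17)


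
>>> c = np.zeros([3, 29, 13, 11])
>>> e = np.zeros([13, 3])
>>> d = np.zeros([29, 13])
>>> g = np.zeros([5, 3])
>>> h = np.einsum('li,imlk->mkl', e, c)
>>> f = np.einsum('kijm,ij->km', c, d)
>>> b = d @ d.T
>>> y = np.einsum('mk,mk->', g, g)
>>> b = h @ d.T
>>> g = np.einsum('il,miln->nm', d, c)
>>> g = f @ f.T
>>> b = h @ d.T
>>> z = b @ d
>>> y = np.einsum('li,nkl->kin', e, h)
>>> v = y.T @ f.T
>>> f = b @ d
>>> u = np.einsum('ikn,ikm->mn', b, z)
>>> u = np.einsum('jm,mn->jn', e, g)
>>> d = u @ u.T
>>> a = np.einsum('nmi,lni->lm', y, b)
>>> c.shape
(3, 29, 13, 11)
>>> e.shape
(13, 3)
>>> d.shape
(13, 13)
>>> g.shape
(3, 3)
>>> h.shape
(29, 11, 13)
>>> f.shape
(29, 11, 13)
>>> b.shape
(29, 11, 29)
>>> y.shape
(11, 3, 29)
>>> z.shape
(29, 11, 13)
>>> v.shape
(29, 3, 3)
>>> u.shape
(13, 3)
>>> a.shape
(29, 3)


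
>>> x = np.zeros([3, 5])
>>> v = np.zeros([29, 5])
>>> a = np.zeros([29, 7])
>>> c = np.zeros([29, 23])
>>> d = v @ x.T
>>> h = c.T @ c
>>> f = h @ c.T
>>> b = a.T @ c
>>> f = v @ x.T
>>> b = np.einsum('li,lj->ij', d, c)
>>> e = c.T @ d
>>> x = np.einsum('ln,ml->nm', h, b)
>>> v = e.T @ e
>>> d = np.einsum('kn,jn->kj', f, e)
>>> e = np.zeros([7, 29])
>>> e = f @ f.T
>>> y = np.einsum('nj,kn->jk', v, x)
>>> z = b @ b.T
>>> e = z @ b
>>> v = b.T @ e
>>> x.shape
(23, 3)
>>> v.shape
(23, 23)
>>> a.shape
(29, 7)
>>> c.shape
(29, 23)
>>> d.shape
(29, 23)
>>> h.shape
(23, 23)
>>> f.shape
(29, 3)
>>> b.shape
(3, 23)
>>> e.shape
(3, 23)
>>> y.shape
(3, 23)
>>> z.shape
(3, 3)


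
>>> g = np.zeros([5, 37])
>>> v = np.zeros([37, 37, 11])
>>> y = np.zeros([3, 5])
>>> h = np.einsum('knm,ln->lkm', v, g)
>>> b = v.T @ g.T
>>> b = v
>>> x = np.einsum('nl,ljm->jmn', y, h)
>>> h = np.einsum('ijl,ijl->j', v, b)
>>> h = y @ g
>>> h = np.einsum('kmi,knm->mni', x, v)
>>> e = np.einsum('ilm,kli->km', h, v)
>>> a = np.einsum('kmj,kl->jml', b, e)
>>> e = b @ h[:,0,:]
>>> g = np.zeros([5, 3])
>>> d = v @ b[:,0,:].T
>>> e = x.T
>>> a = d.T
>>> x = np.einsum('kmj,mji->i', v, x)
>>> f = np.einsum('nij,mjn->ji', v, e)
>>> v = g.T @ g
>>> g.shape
(5, 3)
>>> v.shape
(3, 3)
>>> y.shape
(3, 5)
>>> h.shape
(11, 37, 3)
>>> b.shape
(37, 37, 11)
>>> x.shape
(3,)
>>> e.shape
(3, 11, 37)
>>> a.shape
(37, 37, 37)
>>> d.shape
(37, 37, 37)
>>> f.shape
(11, 37)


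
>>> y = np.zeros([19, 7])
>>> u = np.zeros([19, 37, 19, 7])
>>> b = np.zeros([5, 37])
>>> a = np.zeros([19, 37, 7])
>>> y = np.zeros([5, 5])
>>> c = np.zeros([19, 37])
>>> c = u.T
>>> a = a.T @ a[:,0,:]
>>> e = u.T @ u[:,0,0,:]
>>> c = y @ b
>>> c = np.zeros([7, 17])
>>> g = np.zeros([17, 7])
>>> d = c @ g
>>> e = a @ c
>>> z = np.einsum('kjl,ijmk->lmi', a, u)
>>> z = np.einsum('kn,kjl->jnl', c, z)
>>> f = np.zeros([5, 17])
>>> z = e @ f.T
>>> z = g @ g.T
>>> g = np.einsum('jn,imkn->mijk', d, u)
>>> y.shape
(5, 5)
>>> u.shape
(19, 37, 19, 7)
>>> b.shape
(5, 37)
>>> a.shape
(7, 37, 7)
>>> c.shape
(7, 17)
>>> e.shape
(7, 37, 17)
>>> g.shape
(37, 19, 7, 19)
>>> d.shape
(7, 7)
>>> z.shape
(17, 17)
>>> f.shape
(5, 17)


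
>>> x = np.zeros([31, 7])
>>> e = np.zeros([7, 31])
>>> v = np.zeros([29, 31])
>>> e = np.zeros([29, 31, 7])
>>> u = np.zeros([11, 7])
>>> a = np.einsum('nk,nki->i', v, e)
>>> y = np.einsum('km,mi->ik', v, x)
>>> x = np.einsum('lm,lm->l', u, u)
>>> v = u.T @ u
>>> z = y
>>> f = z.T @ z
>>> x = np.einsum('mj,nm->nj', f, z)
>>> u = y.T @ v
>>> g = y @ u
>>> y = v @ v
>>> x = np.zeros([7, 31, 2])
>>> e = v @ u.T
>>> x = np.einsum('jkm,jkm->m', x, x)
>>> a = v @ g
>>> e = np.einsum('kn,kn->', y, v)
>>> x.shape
(2,)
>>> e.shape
()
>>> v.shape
(7, 7)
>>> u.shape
(29, 7)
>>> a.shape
(7, 7)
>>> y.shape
(7, 7)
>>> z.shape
(7, 29)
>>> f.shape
(29, 29)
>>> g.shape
(7, 7)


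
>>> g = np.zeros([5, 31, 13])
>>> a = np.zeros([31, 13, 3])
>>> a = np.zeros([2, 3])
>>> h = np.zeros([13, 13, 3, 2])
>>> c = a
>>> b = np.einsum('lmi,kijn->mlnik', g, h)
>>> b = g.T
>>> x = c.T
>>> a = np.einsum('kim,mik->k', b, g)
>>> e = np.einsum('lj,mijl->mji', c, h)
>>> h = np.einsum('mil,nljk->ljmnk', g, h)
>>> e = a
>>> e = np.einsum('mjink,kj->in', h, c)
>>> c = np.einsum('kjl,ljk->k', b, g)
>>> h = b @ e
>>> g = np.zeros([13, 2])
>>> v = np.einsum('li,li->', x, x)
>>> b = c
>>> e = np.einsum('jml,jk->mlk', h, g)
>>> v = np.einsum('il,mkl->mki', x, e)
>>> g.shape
(13, 2)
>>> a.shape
(13,)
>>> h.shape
(13, 31, 13)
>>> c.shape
(13,)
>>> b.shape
(13,)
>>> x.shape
(3, 2)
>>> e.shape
(31, 13, 2)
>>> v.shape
(31, 13, 3)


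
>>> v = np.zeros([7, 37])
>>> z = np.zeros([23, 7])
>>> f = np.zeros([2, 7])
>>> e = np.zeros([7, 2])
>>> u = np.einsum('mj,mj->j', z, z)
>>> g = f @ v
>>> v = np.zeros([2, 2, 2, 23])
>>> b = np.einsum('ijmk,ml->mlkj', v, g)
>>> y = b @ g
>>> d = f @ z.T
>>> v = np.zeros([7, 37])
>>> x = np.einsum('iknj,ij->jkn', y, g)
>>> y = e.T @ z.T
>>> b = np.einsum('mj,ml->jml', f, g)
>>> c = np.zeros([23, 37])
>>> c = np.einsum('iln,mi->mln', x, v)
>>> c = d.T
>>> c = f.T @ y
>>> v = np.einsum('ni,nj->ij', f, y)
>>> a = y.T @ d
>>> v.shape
(7, 23)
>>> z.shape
(23, 7)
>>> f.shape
(2, 7)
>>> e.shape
(7, 2)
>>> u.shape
(7,)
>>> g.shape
(2, 37)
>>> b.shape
(7, 2, 37)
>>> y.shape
(2, 23)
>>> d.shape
(2, 23)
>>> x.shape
(37, 37, 23)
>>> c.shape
(7, 23)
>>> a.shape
(23, 23)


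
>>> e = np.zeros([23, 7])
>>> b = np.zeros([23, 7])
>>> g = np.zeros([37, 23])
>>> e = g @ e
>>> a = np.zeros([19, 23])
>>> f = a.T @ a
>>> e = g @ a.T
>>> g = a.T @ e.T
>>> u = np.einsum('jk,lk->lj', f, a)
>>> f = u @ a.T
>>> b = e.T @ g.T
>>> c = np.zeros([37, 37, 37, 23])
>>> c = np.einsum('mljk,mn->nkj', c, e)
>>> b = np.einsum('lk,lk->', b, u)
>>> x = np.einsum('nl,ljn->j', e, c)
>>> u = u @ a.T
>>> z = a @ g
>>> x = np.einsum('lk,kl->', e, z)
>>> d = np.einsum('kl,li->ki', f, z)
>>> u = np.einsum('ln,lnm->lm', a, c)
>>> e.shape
(37, 19)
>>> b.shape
()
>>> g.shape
(23, 37)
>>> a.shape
(19, 23)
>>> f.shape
(19, 19)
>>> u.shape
(19, 37)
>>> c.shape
(19, 23, 37)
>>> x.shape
()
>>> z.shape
(19, 37)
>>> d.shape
(19, 37)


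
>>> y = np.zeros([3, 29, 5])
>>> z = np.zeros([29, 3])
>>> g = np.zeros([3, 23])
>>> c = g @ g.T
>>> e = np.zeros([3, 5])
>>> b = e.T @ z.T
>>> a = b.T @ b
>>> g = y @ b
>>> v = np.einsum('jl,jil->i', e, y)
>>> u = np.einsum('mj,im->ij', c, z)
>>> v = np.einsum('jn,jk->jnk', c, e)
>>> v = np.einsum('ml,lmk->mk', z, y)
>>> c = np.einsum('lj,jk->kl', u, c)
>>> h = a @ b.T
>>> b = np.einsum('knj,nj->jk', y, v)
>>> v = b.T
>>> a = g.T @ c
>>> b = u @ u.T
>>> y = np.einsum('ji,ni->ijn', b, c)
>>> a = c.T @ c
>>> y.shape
(29, 29, 3)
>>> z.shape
(29, 3)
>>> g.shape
(3, 29, 29)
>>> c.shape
(3, 29)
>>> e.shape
(3, 5)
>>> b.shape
(29, 29)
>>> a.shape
(29, 29)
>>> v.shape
(3, 5)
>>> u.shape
(29, 3)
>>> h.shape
(29, 5)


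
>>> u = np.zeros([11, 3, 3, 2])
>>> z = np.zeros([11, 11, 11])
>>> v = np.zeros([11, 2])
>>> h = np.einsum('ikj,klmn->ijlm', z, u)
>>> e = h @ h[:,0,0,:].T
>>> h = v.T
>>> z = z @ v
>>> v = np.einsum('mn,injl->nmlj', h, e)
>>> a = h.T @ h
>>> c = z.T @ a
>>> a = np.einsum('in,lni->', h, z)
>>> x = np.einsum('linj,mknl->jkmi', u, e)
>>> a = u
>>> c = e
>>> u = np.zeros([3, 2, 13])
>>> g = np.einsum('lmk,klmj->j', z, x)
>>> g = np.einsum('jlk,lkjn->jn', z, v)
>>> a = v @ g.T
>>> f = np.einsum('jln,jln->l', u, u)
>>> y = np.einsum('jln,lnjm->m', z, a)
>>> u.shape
(3, 2, 13)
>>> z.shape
(11, 11, 2)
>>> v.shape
(11, 2, 11, 3)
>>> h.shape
(2, 11)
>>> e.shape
(11, 11, 3, 11)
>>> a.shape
(11, 2, 11, 11)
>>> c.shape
(11, 11, 3, 11)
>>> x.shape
(2, 11, 11, 3)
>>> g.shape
(11, 3)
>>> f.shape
(2,)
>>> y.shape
(11,)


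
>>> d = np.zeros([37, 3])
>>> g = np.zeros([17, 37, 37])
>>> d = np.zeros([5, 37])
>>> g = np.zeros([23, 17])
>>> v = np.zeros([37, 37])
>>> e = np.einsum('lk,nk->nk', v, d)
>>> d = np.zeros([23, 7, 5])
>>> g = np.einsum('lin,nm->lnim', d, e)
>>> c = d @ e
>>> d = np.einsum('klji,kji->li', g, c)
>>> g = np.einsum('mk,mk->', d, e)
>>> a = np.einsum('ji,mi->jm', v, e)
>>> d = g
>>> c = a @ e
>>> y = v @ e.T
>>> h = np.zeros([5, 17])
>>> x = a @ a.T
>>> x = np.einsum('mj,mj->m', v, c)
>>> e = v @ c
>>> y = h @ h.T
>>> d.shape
()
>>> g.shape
()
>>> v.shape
(37, 37)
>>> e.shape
(37, 37)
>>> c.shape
(37, 37)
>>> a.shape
(37, 5)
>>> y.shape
(5, 5)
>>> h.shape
(5, 17)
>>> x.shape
(37,)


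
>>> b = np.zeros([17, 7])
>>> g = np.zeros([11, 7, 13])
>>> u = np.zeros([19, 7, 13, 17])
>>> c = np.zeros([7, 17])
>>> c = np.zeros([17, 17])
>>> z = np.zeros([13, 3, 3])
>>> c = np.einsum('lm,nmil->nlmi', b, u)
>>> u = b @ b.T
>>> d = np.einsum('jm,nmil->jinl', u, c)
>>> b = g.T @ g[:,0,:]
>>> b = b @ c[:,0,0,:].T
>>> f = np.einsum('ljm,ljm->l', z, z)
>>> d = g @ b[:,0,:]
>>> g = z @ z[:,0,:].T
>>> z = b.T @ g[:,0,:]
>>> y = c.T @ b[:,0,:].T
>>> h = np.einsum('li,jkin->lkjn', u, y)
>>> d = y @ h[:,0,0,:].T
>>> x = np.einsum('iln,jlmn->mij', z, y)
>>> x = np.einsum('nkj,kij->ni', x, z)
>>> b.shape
(13, 7, 19)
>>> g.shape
(13, 3, 13)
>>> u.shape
(17, 17)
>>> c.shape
(19, 17, 7, 13)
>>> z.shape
(19, 7, 13)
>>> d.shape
(13, 7, 17, 17)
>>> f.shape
(13,)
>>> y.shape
(13, 7, 17, 13)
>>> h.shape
(17, 7, 13, 13)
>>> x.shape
(17, 7)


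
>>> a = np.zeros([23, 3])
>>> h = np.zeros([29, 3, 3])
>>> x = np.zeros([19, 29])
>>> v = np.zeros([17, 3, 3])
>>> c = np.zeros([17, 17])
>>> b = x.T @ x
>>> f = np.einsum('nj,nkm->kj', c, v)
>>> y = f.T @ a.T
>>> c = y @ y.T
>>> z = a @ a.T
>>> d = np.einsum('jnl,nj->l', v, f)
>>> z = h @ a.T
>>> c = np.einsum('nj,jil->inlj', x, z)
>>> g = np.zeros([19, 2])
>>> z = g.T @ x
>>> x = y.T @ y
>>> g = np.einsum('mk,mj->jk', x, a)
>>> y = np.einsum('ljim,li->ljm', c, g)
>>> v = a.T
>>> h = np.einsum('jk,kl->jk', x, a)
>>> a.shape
(23, 3)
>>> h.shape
(23, 23)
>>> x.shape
(23, 23)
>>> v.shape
(3, 23)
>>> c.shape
(3, 19, 23, 29)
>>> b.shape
(29, 29)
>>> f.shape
(3, 17)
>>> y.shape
(3, 19, 29)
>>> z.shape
(2, 29)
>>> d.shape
(3,)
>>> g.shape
(3, 23)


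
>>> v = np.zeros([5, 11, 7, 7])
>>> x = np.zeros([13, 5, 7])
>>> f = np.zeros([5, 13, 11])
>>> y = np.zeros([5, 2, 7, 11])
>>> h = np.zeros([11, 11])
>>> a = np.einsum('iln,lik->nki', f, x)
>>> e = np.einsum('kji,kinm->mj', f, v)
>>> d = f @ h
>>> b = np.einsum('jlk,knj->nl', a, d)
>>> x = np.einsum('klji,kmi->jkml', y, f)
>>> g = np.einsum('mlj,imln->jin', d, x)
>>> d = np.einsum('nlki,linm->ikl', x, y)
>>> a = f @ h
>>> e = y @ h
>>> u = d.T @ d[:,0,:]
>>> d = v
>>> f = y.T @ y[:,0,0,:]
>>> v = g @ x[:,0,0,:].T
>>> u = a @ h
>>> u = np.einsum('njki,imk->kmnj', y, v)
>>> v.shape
(11, 7, 7)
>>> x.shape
(7, 5, 13, 2)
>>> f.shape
(11, 7, 2, 11)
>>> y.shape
(5, 2, 7, 11)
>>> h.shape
(11, 11)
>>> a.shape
(5, 13, 11)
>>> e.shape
(5, 2, 7, 11)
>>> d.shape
(5, 11, 7, 7)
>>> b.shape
(13, 7)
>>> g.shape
(11, 7, 2)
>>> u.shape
(7, 7, 5, 2)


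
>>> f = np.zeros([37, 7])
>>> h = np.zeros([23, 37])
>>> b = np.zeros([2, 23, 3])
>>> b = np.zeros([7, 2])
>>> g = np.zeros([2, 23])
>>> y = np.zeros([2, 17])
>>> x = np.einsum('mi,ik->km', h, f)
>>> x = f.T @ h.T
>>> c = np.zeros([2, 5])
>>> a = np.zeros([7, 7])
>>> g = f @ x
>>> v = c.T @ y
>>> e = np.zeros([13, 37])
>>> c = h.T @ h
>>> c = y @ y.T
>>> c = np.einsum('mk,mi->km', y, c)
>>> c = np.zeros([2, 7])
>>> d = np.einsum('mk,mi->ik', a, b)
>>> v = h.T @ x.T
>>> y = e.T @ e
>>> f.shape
(37, 7)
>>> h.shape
(23, 37)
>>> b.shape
(7, 2)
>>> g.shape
(37, 23)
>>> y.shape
(37, 37)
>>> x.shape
(7, 23)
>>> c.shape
(2, 7)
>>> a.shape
(7, 7)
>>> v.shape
(37, 7)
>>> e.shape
(13, 37)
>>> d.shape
(2, 7)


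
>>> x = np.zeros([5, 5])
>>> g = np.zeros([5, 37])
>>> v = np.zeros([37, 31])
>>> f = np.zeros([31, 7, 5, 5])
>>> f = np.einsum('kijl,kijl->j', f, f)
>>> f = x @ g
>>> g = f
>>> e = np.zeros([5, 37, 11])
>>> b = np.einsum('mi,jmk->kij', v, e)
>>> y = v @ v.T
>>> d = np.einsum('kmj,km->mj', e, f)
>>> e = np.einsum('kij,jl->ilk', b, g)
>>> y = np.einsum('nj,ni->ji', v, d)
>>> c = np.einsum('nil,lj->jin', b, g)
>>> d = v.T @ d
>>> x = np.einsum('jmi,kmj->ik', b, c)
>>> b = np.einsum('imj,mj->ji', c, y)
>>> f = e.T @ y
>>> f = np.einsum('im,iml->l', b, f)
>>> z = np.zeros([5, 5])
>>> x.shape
(5, 37)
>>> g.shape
(5, 37)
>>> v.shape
(37, 31)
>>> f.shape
(11,)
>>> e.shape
(31, 37, 11)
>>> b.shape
(11, 37)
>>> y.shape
(31, 11)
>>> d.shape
(31, 11)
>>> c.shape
(37, 31, 11)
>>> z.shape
(5, 5)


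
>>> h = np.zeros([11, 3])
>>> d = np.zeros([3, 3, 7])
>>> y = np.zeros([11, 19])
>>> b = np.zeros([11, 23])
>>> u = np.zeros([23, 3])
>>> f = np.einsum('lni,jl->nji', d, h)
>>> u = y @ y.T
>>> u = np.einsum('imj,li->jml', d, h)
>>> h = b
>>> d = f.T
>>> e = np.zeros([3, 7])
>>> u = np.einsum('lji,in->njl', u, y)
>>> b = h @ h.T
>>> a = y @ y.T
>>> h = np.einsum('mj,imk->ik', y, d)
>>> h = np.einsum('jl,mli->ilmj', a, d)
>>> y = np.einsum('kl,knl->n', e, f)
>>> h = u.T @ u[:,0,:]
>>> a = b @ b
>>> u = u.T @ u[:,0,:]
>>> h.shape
(7, 3, 7)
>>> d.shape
(7, 11, 3)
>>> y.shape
(11,)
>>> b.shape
(11, 11)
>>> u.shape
(7, 3, 7)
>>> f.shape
(3, 11, 7)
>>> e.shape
(3, 7)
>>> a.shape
(11, 11)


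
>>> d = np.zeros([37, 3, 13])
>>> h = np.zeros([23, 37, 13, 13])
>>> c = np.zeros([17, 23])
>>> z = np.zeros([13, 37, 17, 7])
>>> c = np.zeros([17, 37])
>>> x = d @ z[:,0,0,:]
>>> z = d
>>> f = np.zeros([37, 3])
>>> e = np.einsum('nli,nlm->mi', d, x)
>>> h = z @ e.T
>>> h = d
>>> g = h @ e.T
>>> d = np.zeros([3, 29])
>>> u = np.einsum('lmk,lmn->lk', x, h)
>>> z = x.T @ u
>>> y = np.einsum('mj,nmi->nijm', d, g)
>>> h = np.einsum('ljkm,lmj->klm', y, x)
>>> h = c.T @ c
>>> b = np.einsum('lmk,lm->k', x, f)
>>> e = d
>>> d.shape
(3, 29)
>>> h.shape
(37, 37)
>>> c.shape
(17, 37)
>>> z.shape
(7, 3, 7)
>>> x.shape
(37, 3, 7)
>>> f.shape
(37, 3)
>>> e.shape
(3, 29)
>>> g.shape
(37, 3, 7)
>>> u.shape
(37, 7)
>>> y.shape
(37, 7, 29, 3)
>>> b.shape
(7,)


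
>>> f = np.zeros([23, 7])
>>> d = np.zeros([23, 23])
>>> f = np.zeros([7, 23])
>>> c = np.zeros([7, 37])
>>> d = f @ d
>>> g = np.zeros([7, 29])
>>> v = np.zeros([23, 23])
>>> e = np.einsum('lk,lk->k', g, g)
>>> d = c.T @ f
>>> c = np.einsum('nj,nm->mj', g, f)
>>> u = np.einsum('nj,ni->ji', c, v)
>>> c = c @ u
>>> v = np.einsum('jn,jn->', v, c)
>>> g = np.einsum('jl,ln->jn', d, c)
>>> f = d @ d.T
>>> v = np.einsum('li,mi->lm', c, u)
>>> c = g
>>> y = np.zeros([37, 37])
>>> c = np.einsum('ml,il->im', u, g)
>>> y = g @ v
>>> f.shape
(37, 37)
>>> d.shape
(37, 23)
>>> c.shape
(37, 29)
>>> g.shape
(37, 23)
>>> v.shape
(23, 29)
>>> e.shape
(29,)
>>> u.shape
(29, 23)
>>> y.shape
(37, 29)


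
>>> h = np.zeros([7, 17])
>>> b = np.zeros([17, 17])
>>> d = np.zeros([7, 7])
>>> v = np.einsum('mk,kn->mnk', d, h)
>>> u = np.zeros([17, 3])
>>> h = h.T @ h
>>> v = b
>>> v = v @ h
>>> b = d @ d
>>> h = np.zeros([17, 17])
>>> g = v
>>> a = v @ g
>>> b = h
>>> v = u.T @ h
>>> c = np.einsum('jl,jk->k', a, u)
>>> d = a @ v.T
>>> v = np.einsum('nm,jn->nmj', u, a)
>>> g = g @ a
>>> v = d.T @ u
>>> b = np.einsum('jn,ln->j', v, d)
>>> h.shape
(17, 17)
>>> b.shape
(3,)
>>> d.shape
(17, 3)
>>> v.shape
(3, 3)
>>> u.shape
(17, 3)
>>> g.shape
(17, 17)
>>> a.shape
(17, 17)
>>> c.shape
(3,)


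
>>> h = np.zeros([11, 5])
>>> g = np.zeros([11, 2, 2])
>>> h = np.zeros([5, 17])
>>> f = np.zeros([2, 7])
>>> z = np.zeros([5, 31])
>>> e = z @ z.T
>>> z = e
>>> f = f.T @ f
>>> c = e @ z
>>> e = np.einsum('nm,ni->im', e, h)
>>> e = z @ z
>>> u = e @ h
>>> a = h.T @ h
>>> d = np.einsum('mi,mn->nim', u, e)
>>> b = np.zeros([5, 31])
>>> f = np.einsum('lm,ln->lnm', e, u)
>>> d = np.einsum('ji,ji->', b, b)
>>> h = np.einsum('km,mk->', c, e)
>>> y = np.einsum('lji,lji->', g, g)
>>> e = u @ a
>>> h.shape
()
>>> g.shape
(11, 2, 2)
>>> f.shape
(5, 17, 5)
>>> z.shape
(5, 5)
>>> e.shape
(5, 17)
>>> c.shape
(5, 5)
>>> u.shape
(5, 17)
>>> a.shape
(17, 17)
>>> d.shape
()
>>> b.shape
(5, 31)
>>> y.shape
()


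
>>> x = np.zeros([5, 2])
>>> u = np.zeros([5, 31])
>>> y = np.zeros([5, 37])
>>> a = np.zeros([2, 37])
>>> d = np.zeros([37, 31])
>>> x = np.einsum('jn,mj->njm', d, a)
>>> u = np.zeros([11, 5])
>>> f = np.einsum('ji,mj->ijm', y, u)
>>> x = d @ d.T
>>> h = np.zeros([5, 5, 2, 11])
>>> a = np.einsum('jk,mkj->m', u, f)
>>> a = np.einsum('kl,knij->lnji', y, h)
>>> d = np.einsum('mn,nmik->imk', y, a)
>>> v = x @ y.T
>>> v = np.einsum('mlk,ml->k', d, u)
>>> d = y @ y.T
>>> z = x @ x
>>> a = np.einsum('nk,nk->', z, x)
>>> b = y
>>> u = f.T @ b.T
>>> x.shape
(37, 37)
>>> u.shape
(11, 5, 5)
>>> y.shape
(5, 37)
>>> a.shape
()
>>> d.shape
(5, 5)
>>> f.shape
(37, 5, 11)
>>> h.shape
(5, 5, 2, 11)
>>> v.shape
(2,)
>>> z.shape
(37, 37)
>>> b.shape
(5, 37)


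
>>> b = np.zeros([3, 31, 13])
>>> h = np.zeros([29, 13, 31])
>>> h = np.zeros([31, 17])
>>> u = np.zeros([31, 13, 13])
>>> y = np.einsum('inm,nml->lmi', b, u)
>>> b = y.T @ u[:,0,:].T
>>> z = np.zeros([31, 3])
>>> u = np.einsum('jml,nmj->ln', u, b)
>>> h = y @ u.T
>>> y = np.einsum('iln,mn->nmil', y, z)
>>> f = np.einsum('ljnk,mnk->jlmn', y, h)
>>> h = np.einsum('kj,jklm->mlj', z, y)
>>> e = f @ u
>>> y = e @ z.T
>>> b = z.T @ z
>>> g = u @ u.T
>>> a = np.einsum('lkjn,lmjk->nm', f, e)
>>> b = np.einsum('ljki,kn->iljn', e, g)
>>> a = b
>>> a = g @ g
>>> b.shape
(3, 31, 3, 13)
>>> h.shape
(13, 13, 3)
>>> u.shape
(13, 3)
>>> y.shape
(31, 3, 13, 31)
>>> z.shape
(31, 3)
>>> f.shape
(31, 3, 13, 13)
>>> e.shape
(31, 3, 13, 3)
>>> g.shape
(13, 13)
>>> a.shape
(13, 13)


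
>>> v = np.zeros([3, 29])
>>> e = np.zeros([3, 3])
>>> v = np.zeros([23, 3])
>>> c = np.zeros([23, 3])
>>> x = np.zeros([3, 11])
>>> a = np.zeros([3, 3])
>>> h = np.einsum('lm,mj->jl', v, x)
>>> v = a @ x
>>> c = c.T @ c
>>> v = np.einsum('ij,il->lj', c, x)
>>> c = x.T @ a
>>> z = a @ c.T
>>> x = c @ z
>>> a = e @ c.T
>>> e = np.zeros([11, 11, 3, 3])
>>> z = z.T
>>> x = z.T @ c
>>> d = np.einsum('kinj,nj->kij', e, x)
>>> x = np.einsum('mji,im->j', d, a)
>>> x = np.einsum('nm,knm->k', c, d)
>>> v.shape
(11, 3)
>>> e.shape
(11, 11, 3, 3)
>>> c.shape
(11, 3)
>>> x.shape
(11,)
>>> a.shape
(3, 11)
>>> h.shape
(11, 23)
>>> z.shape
(11, 3)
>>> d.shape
(11, 11, 3)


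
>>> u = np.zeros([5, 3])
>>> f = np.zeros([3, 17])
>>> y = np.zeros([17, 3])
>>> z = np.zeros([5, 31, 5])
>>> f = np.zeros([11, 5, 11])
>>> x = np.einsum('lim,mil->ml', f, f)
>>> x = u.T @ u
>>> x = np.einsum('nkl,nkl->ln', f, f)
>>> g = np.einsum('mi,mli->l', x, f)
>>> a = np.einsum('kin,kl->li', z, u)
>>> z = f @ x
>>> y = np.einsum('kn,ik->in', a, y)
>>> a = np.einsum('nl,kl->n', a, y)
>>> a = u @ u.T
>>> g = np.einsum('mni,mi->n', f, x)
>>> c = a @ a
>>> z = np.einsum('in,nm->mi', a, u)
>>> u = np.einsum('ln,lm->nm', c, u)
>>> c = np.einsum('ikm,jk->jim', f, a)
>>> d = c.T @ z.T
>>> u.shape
(5, 3)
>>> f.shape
(11, 5, 11)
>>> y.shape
(17, 31)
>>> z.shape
(3, 5)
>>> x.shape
(11, 11)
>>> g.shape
(5,)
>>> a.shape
(5, 5)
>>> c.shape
(5, 11, 11)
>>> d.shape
(11, 11, 3)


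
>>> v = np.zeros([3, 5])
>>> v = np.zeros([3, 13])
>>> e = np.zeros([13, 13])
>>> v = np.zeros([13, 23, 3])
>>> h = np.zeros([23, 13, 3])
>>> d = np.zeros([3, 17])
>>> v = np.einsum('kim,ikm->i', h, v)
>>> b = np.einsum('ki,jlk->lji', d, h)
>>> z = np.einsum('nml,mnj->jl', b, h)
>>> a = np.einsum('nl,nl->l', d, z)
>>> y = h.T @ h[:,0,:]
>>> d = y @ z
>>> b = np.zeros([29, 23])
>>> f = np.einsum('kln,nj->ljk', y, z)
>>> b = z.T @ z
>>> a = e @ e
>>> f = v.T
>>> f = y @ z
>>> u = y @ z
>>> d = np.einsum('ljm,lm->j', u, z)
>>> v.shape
(13,)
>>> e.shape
(13, 13)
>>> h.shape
(23, 13, 3)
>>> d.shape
(13,)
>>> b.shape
(17, 17)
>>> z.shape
(3, 17)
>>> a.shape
(13, 13)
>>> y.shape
(3, 13, 3)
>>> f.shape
(3, 13, 17)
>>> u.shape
(3, 13, 17)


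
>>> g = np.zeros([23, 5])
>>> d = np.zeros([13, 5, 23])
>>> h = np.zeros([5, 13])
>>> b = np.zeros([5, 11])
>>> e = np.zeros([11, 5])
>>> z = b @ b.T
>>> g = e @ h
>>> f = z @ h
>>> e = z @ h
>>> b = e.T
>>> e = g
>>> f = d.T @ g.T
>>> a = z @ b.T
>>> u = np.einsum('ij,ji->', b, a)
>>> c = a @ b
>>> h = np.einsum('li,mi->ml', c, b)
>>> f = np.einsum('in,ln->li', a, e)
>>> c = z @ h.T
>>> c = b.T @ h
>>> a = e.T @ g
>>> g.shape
(11, 13)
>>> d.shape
(13, 5, 23)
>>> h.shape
(13, 5)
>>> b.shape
(13, 5)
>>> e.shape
(11, 13)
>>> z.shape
(5, 5)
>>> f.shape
(11, 5)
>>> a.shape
(13, 13)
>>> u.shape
()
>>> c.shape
(5, 5)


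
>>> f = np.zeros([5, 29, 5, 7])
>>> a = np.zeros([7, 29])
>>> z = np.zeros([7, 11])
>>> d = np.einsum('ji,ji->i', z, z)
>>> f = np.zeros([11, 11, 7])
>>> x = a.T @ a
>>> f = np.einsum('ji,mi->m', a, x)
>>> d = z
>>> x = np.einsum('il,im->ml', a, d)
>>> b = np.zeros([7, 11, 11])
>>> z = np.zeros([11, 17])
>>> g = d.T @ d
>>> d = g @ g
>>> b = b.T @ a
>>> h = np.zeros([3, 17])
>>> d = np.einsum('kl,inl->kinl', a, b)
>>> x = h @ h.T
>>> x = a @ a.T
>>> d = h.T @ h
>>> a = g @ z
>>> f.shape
(29,)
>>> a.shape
(11, 17)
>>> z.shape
(11, 17)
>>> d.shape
(17, 17)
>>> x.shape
(7, 7)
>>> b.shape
(11, 11, 29)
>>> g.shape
(11, 11)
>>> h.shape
(3, 17)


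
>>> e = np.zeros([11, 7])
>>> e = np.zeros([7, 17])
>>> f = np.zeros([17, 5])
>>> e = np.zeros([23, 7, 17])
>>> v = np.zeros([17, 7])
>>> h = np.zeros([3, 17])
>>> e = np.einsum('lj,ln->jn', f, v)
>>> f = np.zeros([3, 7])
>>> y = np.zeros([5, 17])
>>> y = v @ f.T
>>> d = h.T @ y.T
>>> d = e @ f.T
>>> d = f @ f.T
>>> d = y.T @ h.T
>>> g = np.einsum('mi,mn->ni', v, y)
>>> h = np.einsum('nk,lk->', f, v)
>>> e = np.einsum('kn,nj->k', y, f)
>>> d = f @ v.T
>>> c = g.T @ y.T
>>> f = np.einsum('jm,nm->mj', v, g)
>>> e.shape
(17,)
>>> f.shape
(7, 17)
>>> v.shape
(17, 7)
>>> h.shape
()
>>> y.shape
(17, 3)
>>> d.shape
(3, 17)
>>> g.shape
(3, 7)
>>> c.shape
(7, 17)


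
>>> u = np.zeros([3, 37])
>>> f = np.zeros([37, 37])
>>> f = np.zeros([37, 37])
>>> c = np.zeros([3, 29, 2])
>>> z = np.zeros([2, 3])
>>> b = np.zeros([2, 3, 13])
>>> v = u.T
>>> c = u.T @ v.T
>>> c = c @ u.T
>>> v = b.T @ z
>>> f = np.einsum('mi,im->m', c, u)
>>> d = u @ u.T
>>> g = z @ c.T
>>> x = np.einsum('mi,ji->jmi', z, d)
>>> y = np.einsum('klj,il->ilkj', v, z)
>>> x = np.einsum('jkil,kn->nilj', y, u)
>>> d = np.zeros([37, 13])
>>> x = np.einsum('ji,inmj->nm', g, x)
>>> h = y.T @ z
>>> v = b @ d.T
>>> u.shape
(3, 37)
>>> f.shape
(37,)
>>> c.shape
(37, 3)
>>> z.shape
(2, 3)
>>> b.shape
(2, 3, 13)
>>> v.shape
(2, 3, 37)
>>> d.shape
(37, 13)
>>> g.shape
(2, 37)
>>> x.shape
(13, 3)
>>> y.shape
(2, 3, 13, 3)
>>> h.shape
(3, 13, 3, 3)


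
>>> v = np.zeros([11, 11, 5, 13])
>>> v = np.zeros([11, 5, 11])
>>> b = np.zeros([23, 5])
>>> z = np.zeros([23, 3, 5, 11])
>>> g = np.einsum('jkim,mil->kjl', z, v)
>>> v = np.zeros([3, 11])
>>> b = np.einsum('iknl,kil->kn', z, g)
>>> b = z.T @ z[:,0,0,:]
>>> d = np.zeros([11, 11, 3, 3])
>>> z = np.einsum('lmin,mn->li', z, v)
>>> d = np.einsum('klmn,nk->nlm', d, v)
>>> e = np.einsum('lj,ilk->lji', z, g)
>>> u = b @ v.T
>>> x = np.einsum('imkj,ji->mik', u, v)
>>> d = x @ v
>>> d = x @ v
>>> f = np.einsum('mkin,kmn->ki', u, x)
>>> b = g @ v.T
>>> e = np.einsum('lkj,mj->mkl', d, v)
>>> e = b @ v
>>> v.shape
(3, 11)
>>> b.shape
(3, 23, 3)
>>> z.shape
(23, 5)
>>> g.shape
(3, 23, 11)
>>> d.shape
(5, 11, 11)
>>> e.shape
(3, 23, 11)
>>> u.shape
(11, 5, 3, 3)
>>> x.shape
(5, 11, 3)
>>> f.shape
(5, 3)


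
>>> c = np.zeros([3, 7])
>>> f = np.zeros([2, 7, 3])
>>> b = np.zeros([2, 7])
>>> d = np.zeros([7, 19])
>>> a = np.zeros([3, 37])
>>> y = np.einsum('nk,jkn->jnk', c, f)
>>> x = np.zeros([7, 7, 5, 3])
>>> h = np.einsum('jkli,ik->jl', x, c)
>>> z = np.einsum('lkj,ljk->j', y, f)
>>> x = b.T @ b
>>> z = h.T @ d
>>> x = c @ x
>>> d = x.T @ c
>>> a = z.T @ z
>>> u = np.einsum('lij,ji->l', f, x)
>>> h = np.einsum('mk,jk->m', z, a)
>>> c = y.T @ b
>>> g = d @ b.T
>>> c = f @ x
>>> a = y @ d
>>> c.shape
(2, 7, 7)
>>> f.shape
(2, 7, 3)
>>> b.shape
(2, 7)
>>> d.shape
(7, 7)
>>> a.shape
(2, 3, 7)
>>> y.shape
(2, 3, 7)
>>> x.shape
(3, 7)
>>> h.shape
(5,)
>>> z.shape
(5, 19)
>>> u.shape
(2,)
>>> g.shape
(7, 2)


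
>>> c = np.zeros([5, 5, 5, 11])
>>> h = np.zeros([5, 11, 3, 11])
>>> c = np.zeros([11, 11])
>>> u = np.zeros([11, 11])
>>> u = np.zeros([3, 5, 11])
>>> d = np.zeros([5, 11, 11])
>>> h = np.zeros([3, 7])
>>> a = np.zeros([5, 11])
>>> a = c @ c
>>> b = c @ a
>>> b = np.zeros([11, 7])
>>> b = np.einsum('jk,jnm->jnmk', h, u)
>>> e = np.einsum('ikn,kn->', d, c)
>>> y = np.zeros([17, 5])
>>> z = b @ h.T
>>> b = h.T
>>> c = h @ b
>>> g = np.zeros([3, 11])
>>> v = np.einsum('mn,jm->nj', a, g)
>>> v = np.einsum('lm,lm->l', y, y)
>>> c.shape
(3, 3)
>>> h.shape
(3, 7)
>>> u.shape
(3, 5, 11)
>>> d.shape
(5, 11, 11)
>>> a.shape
(11, 11)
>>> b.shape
(7, 3)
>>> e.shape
()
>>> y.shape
(17, 5)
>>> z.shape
(3, 5, 11, 3)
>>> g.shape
(3, 11)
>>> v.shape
(17,)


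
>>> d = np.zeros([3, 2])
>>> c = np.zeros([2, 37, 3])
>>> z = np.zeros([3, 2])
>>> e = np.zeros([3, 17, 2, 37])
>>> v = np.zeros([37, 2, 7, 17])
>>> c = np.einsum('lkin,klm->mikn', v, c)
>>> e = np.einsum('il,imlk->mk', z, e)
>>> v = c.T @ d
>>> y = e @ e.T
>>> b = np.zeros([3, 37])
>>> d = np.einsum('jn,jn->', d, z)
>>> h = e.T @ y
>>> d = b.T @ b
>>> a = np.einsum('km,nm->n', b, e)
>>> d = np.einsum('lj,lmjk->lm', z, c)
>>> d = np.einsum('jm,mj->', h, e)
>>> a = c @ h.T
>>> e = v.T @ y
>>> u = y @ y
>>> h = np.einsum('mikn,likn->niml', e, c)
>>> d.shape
()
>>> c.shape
(3, 7, 2, 17)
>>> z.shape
(3, 2)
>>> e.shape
(2, 7, 2, 17)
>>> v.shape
(17, 2, 7, 2)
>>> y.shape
(17, 17)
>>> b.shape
(3, 37)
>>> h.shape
(17, 7, 2, 3)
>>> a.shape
(3, 7, 2, 37)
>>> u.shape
(17, 17)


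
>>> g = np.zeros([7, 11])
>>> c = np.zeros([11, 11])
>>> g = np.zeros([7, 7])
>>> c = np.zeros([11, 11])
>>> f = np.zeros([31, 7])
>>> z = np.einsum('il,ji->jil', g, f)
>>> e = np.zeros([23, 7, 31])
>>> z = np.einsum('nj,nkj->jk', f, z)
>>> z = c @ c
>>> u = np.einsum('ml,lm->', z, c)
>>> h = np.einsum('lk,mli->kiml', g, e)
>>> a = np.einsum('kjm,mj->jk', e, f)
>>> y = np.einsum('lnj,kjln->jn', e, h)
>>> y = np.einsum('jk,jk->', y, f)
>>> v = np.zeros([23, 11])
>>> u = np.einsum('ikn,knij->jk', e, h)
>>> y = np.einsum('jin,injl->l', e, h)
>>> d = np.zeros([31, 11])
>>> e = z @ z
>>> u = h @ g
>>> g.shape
(7, 7)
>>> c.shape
(11, 11)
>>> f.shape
(31, 7)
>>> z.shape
(11, 11)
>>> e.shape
(11, 11)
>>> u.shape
(7, 31, 23, 7)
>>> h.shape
(7, 31, 23, 7)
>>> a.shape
(7, 23)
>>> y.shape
(7,)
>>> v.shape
(23, 11)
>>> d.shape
(31, 11)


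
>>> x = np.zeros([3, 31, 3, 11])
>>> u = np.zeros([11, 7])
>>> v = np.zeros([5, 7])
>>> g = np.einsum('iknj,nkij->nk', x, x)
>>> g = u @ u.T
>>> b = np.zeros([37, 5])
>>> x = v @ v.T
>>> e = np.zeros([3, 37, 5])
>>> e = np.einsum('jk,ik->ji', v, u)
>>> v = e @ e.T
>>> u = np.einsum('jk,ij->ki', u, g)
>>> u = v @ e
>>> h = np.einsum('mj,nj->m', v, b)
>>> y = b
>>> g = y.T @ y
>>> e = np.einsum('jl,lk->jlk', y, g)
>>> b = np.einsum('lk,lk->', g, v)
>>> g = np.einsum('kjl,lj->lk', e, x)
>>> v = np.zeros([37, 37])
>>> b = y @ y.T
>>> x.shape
(5, 5)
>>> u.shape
(5, 11)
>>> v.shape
(37, 37)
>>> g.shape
(5, 37)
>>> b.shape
(37, 37)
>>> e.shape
(37, 5, 5)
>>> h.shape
(5,)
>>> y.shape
(37, 5)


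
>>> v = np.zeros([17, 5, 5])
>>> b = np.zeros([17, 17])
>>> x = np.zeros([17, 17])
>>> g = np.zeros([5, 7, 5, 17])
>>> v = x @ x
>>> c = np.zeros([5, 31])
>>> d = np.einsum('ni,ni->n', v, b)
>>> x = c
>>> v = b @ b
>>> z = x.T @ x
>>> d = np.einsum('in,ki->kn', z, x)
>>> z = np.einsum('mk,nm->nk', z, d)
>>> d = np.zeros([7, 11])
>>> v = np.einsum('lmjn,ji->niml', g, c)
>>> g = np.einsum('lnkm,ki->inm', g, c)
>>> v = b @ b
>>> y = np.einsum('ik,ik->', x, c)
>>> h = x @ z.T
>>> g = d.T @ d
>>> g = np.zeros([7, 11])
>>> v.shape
(17, 17)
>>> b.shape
(17, 17)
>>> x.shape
(5, 31)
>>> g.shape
(7, 11)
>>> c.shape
(5, 31)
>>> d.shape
(7, 11)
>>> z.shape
(5, 31)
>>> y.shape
()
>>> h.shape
(5, 5)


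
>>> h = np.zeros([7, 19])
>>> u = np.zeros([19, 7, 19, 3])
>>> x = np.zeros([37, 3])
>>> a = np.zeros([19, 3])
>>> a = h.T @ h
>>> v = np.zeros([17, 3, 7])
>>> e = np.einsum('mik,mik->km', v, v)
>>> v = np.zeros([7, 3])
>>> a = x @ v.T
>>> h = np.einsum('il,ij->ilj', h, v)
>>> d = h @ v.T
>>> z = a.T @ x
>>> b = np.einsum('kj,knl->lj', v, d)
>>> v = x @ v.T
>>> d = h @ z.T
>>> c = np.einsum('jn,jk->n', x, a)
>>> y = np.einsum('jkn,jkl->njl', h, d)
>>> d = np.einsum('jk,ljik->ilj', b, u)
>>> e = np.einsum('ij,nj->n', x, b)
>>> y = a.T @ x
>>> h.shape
(7, 19, 3)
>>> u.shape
(19, 7, 19, 3)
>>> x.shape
(37, 3)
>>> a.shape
(37, 7)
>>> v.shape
(37, 7)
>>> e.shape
(7,)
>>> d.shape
(19, 19, 7)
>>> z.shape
(7, 3)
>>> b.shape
(7, 3)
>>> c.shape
(3,)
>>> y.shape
(7, 3)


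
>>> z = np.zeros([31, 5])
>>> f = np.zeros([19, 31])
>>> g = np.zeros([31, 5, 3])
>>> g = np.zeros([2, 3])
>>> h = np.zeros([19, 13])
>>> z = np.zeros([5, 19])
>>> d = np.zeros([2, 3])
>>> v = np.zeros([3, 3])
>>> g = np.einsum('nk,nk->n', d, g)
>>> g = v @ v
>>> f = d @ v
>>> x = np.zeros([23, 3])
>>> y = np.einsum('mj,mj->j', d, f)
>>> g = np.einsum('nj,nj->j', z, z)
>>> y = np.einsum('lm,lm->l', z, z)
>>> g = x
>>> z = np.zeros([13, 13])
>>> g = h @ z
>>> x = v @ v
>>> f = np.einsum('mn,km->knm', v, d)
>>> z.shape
(13, 13)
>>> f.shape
(2, 3, 3)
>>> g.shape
(19, 13)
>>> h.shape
(19, 13)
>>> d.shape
(2, 3)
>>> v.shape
(3, 3)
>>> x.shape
(3, 3)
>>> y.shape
(5,)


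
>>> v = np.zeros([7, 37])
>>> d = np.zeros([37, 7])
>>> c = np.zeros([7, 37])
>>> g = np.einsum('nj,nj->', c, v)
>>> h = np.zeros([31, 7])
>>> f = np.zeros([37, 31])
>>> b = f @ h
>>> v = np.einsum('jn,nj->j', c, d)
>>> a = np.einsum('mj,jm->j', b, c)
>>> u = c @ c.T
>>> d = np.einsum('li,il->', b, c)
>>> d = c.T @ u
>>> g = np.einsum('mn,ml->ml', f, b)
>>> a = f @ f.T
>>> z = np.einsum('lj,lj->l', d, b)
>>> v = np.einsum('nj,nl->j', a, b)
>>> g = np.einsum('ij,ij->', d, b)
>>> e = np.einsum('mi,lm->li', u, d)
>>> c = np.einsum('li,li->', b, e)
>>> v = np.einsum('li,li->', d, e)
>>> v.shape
()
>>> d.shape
(37, 7)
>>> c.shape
()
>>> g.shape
()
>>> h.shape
(31, 7)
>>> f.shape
(37, 31)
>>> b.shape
(37, 7)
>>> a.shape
(37, 37)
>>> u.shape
(7, 7)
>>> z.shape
(37,)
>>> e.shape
(37, 7)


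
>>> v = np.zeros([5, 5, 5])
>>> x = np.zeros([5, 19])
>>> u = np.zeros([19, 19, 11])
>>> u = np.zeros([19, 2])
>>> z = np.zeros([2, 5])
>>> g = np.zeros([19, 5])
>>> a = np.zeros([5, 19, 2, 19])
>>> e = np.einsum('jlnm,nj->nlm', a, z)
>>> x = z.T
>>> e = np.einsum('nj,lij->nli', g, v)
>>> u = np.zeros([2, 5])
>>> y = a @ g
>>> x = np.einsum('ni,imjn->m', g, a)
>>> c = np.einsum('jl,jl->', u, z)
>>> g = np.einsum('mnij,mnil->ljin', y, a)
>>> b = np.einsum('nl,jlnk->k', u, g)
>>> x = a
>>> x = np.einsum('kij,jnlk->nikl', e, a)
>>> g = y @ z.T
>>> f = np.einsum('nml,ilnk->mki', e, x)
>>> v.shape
(5, 5, 5)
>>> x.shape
(19, 5, 19, 2)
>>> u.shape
(2, 5)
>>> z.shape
(2, 5)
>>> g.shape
(5, 19, 2, 2)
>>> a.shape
(5, 19, 2, 19)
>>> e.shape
(19, 5, 5)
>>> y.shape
(5, 19, 2, 5)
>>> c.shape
()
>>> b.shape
(19,)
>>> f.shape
(5, 2, 19)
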